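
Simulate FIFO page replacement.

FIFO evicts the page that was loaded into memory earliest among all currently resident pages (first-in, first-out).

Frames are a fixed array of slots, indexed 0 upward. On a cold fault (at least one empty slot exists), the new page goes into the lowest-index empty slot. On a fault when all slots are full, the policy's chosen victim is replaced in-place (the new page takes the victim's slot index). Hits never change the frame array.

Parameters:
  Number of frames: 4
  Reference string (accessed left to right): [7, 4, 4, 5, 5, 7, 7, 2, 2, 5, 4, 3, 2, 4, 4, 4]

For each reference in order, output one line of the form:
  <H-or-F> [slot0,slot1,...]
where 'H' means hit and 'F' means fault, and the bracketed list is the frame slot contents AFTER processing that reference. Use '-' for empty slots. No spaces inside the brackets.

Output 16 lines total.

F [7,-,-,-]
F [7,4,-,-]
H [7,4,-,-]
F [7,4,5,-]
H [7,4,5,-]
H [7,4,5,-]
H [7,4,5,-]
F [7,4,5,2]
H [7,4,5,2]
H [7,4,5,2]
H [7,4,5,2]
F [3,4,5,2]
H [3,4,5,2]
H [3,4,5,2]
H [3,4,5,2]
H [3,4,5,2]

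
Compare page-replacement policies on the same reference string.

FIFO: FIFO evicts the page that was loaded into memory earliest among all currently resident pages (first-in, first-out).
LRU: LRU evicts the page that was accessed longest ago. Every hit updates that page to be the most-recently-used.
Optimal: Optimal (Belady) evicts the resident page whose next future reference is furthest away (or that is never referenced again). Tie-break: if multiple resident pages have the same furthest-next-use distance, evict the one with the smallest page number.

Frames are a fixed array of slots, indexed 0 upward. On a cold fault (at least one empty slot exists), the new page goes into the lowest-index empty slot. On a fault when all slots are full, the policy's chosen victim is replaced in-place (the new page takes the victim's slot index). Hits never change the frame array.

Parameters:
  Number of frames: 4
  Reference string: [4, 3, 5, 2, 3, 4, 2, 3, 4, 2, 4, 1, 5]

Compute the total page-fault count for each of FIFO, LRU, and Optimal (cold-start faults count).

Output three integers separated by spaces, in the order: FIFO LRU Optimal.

--- FIFO ---
  step 0: ref 4 -> FAULT, frames=[4,-,-,-] (faults so far: 1)
  step 1: ref 3 -> FAULT, frames=[4,3,-,-] (faults so far: 2)
  step 2: ref 5 -> FAULT, frames=[4,3,5,-] (faults so far: 3)
  step 3: ref 2 -> FAULT, frames=[4,3,5,2] (faults so far: 4)
  step 4: ref 3 -> HIT, frames=[4,3,5,2] (faults so far: 4)
  step 5: ref 4 -> HIT, frames=[4,3,5,2] (faults so far: 4)
  step 6: ref 2 -> HIT, frames=[4,3,5,2] (faults so far: 4)
  step 7: ref 3 -> HIT, frames=[4,3,5,2] (faults so far: 4)
  step 8: ref 4 -> HIT, frames=[4,3,5,2] (faults so far: 4)
  step 9: ref 2 -> HIT, frames=[4,3,5,2] (faults so far: 4)
  step 10: ref 4 -> HIT, frames=[4,3,5,2] (faults so far: 4)
  step 11: ref 1 -> FAULT, evict 4, frames=[1,3,5,2] (faults so far: 5)
  step 12: ref 5 -> HIT, frames=[1,3,5,2] (faults so far: 5)
  FIFO total faults: 5
--- LRU ---
  step 0: ref 4 -> FAULT, frames=[4,-,-,-] (faults so far: 1)
  step 1: ref 3 -> FAULT, frames=[4,3,-,-] (faults so far: 2)
  step 2: ref 5 -> FAULT, frames=[4,3,5,-] (faults so far: 3)
  step 3: ref 2 -> FAULT, frames=[4,3,5,2] (faults so far: 4)
  step 4: ref 3 -> HIT, frames=[4,3,5,2] (faults so far: 4)
  step 5: ref 4 -> HIT, frames=[4,3,5,2] (faults so far: 4)
  step 6: ref 2 -> HIT, frames=[4,3,5,2] (faults so far: 4)
  step 7: ref 3 -> HIT, frames=[4,3,5,2] (faults so far: 4)
  step 8: ref 4 -> HIT, frames=[4,3,5,2] (faults so far: 4)
  step 9: ref 2 -> HIT, frames=[4,3,5,2] (faults so far: 4)
  step 10: ref 4 -> HIT, frames=[4,3,5,2] (faults so far: 4)
  step 11: ref 1 -> FAULT, evict 5, frames=[4,3,1,2] (faults so far: 5)
  step 12: ref 5 -> FAULT, evict 3, frames=[4,5,1,2] (faults so far: 6)
  LRU total faults: 6
--- Optimal ---
  step 0: ref 4 -> FAULT, frames=[4,-,-,-] (faults so far: 1)
  step 1: ref 3 -> FAULT, frames=[4,3,-,-] (faults so far: 2)
  step 2: ref 5 -> FAULT, frames=[4,3,5,-] (faults so far: 3)
  step 3: ref 2 -> FAULT, frames=[4,3,5,2] (faults so far: 4)
  step 4: ref 3 -> HIT, frames=[4,3,5,2] (faults so far: 4)
  step 5: ref 4 -> HIT, frames=[4,3,5,2] (faults so far: 4)
  step 6: ref 2 -> HIT, frames=[4,3,5,2] (faults so far: 4)
  step 7: ref 3 -> HIT, frames=[4,3,5,2] (faults so far: 4)
  step 8: ref 4 -> HIT, frames=[4,3,5,2] (faults so far: 4)
  step 9: ref 2 -> HIT, frames=[4,3,5,2] (faults so far: 4)
  step 10: ref 4 -> HIT, frames=[4,3,5,2] (faults so far: 4)
  step 11: ref 1 -> FAULT, evict 2, frames=[4,3,5,1] (faults so far: 5)
  step 12: ref 5 -> HIT, frames=[4,3,5,1] (faults so far: 5)
  Optimal total faults: 5

Answer: 5 6 5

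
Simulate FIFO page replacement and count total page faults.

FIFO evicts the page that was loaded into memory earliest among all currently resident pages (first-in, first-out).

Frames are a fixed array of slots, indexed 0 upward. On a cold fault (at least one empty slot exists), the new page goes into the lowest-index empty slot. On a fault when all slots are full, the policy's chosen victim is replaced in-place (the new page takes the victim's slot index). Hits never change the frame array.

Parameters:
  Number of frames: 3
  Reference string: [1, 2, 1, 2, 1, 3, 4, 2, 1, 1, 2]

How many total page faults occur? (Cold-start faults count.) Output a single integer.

Step 0: ref 1 → FAULT, frames=[1,-,-]
Step 1: ref 2 → FAULT, frames=[1,2,-]
Step 2: ref 1 → HIT, frames=[1,2,-]
Step 3: ref 2 → HIT, frames=[1,2,-]
Step 4: ref 1 → HIT, frames=[1,2,-]
Step 5: ref 3 → FAULT, frames=[1,2,3]
Step 6: ref 4 → FAULT (evict 1), frames=[4,2,3]
Step 7: ref 2 → HIT, frames=[4,2,3]
Step 8: ref 1 → FAULT (evict 2), frames=[4,1,3]
Step 9: ref 1 → HIT, frames=[4,1,3]
Step 10: ref 2 → FAULT (evict 3), frames=[4,1,2]
Total faults: 6

Answer: 6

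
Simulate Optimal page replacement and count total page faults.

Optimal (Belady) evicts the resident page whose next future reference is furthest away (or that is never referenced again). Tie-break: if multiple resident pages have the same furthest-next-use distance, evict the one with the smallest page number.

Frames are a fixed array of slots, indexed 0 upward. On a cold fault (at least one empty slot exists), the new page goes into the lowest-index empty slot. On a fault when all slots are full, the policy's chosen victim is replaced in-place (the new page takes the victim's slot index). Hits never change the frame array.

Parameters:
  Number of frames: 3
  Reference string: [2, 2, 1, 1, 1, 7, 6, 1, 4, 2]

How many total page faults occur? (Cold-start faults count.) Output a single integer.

Step 0: ref 2 → FAULT, frames=[2,-,-]
Step 1: ref 2 → HIT, frames=[2,-,-]
Step 2: ref 1 → FAULT, frames=[2,1,-]
Step 3: ref 1 → HIT, frames=[2,1,-]
Step 4: ref 1 → HIT, frames=[2,1,-]
Step 5: ref 7 → FAULT, frames=[2,1,7]
Step 6: ref 6 → FAULT (evict 7), frames=[2,1,6]
Step 7: ref 1 → HIT, frames=[2,1,6]
Step 8: ref 4 → FAULT (evict 1), frames=[2,4,6]
Step 9: ref 2 → HIT, frames=[2,4,6]
Total faults: 5

Answer: 5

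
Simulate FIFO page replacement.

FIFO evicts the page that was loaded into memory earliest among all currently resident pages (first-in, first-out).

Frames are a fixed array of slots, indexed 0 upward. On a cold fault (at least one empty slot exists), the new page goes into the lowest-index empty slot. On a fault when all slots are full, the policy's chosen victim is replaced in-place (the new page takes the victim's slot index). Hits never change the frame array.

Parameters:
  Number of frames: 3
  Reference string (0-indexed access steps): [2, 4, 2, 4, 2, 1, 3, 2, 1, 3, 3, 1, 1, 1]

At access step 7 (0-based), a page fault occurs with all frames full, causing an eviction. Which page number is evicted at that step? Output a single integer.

Answer: 4

Derivation:
Step 0: ref 2 -> FAULT, frames=[2,-,-]
Step 1: ref 4 -> FAULT, frames=[2,4,-]
Step 2: ref 2 -> HIT, frames=[2,4,-]
Step 3: ref 4 -> HIT, frames=[2,4,-]
Step 4: ref 2 -> HIT, frames=[2,4,-]
Step 5: ref 1 -> FAULT, frames=[2,4,1]
Step 6: ref 3 -> FAULT, evict 2, frames=[3,4,1]
Step 7: ref 2 -> FAULT, evict 4, frames=[3,2,1]
At step 7: evicted page 4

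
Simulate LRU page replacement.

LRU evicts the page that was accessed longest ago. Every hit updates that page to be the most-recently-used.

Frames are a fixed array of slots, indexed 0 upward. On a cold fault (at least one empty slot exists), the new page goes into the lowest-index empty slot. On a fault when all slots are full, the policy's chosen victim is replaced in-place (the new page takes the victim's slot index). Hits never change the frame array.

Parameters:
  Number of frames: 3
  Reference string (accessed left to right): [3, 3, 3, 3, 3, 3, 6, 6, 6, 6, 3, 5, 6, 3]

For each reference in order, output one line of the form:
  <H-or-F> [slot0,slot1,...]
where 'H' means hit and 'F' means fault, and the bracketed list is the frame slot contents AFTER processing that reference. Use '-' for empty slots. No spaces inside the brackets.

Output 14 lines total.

F [3,-,-]
H [3,-,-]
H [3,-,-]
H [3,-,-]
H [3,-,-]
H [3,-,-]
F [3,6,-]
H [3,6,-]
H [3,6,-]
H [3,6,-]
H [3,6,-]
F [3,6,5]
H [3,6,5]
H [3,6,5]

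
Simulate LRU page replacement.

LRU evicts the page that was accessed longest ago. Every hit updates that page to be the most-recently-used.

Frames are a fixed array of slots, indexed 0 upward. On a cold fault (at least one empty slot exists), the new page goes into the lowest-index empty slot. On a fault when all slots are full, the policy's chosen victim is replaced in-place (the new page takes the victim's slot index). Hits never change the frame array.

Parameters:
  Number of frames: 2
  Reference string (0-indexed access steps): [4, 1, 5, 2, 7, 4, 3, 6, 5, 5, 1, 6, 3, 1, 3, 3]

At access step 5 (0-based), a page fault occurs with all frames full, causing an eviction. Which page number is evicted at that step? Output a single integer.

Answer: 2

Derivation:
Step 0: ref 4 -> FAULT, frames=[4,-]
Step 1: ref 1 -> FAULT, frames=[4,1]
Step 2: ref 5 -> FAULT, evict 4, frames=[5,1]
Step 3: ref 2 -> FAULT, evict 1, frames=[5,2]
Step 4: ref 7 -> FAULT, evict 5, frames=[7,2]
Step 5: ref 4 -> FAULT, evict 2, frames=[7,4]
At step 5: evicted page 2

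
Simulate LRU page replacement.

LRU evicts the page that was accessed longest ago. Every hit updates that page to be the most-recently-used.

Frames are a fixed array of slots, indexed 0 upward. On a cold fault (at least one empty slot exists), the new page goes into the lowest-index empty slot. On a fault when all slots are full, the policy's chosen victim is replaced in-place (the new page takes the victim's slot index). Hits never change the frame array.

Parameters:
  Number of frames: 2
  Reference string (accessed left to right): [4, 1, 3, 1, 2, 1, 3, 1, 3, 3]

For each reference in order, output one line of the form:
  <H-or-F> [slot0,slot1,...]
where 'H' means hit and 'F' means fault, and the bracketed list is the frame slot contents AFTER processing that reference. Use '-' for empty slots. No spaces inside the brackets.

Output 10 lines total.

F [4,-]
F [4,1]
F [3,1]
H [3,1]
F [2,1]
H [2,1]
F [3,1]
H [3,1]
H [3,1]
H [3,1]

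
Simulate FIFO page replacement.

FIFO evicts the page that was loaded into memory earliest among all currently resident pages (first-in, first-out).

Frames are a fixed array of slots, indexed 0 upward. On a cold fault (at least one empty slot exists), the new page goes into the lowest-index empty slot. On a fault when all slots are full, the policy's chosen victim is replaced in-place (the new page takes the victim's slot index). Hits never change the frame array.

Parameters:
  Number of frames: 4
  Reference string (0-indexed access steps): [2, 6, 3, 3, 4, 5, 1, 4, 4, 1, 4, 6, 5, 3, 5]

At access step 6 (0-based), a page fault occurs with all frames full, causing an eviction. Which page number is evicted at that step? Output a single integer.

Step 0: ref 2 -> FAULT, frames=[2,-,-,-]
Step 1: ref 6 -> FAULT, frames=[2,6,-,-]
Step 2: ref 3 -> FAULT, frames=[2,6,3,-]
Step 3: ref 3 -> HIT, frames=[2,6,3,-]
Step 4: ref 4 -> FAULT, frames=[2,6,3,4]
Step 5: ref 5 -> FAULT, evict 2, frames=[5,6,3,4]
Step 6: ref 1 -> FAULT, evict 6, frames=[5,1,3,4]
At step 6: evicted page 6

Answer: 6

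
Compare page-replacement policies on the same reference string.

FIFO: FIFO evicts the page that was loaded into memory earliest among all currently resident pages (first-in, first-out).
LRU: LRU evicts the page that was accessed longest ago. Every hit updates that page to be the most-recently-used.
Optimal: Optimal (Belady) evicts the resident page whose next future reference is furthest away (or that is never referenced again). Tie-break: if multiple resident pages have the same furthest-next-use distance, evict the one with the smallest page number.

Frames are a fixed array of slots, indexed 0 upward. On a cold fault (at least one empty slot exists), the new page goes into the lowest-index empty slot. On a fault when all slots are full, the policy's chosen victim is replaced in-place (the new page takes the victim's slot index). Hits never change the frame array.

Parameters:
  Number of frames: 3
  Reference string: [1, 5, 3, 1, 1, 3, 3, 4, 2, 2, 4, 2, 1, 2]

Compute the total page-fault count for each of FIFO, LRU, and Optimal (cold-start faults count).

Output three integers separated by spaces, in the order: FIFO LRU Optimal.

--- FIFO ---
  step 0: ref 1 -> FAULT, frames=[1,-,-] (faults so far: 1)
  step 1: ref 5 -> FAULT, frames=[1,5,-] (faults so far: 2)
  step 2: ref 3 -> FAULT, frames=[1,5,3] (faults so far: 3)
  step 3: ref 1 -> HIT, frames=[1,5,3] (faults so far: 3)
  step 4: ref 1 -> HIT, frames=[1,5,3] (faults so far: 3)
  step 5: ref 3 -> HIT, frames=[1,5,3] (faults so far: 3)
  step 6: ref 3 -> HIT, frames=[1,5,3] (faults so far: 3)
  step 7: ref 4 -> FAULT, evict 1, frames=[4,5,3] (faults so far: 4)
  step 8: ref 2 -> FAULT, evict 5, frames=[4,2,3] (faults so far: 5)
  step 9: ref 2 -> HIT, frames=[4,2,3] (faults so far: 5)
  step 10: ref 4 -> HIT, frames=[4,2,3] (faults so far: 5)
  step 11: ref 2 -> HIT, frames=[4,2,3] (faults so far: 5)
  step 12: ref 1 -> FAULT, evict 3, frames=[4,2,1] (faults so far: 6)
  step 13: ref 2 -> HIT, frames=[4,2,1] (faults so far: 6)
  FIFO total faults: 6
--- LRU ---
  step 0: ref 1 -> FAULT, frames=[1,-,-] (faults so far: 1)
  step 1: ref 5 -> FAULT, frames=[1,5,-] (faults so far: 2)
  step 2: ref 3 -> FAULT, frames=[1,5,3] (faults so far: 3)
  step 3: ref 1 -> HIT, frames=[1,5,3] (faults so far: 3)
  step 4: ref 1 -> HIT, frames=[1,5,3] (faults so far: 3)
  step 5: ref 3 -> HIT, frames=[1,5,3] (faults so far: 3)
  step 6: ref 3 -> HIT, frames=[1,5,3] (faults so far: 3)
  step 7: ref 4 -> FAULT, evict 5, frames=[1,4,3] (faults so far: 4)
  step 8: ref 2 -> FAULT, evict 1, frames=[2,4,3] (faults so far: 5)
  step 9: ref 2 -> HIT, frames=[2,4,3] (faults so far: 5)
  step 10: ref 4 -> HIT, frames=[2,4,3] (faults so far: 5)
  step 11: ref 2 -> HIT, frames=[2,4,3] (faults so far: 5)
  step 12: ref 1 -> FAULT, evict 3, frames=[2,4,1] (faults so far: 6)
  step 13: ref 2 -> HIT, frames=[2,4,1] (faults so far: 6)
  LRU total faults: 6
--- Optimal ---
  step 0: ref 1 -> FAULT, frames=[1,-,-] (faults so far: 1)
  step 1: ref 5 -> FAULT, frames=[1,5,-] (faults so far: 2)
  step 2: ref 3 -> FAULT, frames=[1,5,3] (faults so far: 3)
  step 3: ref 1 -> HIT, frames=[1,5,3] (faults so far: 3)
  step 4: ref 1 -> HIT, frames=[1,5,3] (faults so far: 3)
  step 5: ref 3 -> HIT, frames=[1,5,3] (faults so far: 3)
  step 6: ref 3 -> HIT, frames=[1,5,3] (faults so far: 3)
  step 7: ref 4 -> FAULT, evict 3, frames=[1,5,4] (faults so far: 4)
  step 8: ref 2 -> FAULT, evict 5, frames=[1,2,4] (faults so far: 5)
  step 9: ref 2 -> HIT, frames=[1,2,4] (faults so far: 5)
  step 10: ref 4 -> HIT, frames=[1,2,4] (faults so far: 5)
  step 11: ref 2 -> HIT, frames=[1,2,4] (faults so far: 5)
  step 12: ref 1 -> HIT, frames=[1,2,4] (faults so far: 5)
  step 13: ref 2 -> HIT, frames=[1,2,4] (faults so far: 5)
  Optimal total faults: 5

Answer: 6 6 5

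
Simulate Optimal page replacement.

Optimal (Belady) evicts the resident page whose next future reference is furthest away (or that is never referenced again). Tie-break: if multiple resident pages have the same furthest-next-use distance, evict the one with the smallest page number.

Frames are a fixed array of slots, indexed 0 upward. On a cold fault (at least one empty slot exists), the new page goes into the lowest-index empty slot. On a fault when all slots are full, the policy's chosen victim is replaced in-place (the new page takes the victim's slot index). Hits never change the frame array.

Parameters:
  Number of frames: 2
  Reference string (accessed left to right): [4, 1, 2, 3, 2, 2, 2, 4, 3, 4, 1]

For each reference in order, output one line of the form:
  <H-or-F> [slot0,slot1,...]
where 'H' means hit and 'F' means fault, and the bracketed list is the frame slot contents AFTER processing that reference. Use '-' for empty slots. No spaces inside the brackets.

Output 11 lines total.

F [4,-]
F [4,1]
F [4,2]
F [3,2]
H [3,2]
H [3,2]
H [3,2]
F [3,4]
H [3,4]
H [3,4]
F [1,4]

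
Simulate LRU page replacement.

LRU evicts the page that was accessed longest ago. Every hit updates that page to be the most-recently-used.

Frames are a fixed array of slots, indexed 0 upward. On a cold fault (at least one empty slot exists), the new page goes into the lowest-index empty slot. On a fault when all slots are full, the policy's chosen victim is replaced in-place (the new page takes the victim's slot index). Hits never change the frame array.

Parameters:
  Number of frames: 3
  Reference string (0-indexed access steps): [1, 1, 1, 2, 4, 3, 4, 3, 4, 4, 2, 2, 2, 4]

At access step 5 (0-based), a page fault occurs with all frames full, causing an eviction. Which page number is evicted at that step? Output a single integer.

Step 0: ref 1 -> FAULT, frames=[1,-,-]
Step 1: ref 1 -> HIT, frames=[1,-,-]
Step 2: ref 1 -> HIT, frames=[1,-,-]
Step 3: ref 2 -> FAULT, frames=[1,2,-]
Step 4: ref 4 -> FAULT, frames=[1,2,4]
Step 5: ref 3 -> FAULT, evict 1, frames=[3,2,4]
At step 5: evicted page 1

Answer: 1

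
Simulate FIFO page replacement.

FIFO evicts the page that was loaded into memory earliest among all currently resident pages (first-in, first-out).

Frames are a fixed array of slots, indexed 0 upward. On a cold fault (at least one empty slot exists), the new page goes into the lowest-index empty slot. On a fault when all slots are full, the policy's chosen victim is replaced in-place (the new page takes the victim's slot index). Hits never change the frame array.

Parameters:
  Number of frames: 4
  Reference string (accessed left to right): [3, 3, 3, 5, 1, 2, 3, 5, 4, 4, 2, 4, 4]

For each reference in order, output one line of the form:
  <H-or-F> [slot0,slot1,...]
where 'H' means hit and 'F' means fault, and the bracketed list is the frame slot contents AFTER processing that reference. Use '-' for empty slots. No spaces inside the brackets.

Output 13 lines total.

F [3,-,-,-]
H [3,-,-,-]
H [3,-,-,-]
F [3,5,-,-]
F [3,5,1,-]
F [3,5,1,2]
H [3,5,1,2]
H [3,5,1,2]
F [4,5,1,2]
H [4,5,1,2]
H [4,5,1,2]
H [4,5,1,2]
H [4,5,1,2]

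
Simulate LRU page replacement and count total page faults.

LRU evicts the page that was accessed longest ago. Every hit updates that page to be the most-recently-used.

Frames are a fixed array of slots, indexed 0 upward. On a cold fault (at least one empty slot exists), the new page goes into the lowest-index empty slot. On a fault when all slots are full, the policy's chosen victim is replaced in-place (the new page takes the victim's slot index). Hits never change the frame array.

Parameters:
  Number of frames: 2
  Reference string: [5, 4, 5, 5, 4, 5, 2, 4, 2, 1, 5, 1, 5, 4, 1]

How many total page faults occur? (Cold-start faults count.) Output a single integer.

Step 0: ref 5 → FAULT, frames=[5,-]
Step 1: ref 4 → FAULT, frames=[5,4]
Step 2: ref 5 → HIT, frames=[5,4]
Step 3: ref 5 → HIT, frames=[5,4]
Step 4: ref 4 → HIT, frames=[5,4]
Step 5: ref 5 → HIT, frames=[5,4]
Step 6: ref 2 → FAULT (evict 4), frames=[5,2]
Step 7: ref 4 → FAULT (evict 5), frames=[4,2]
Step 8: ref 2 → HIT, frames=[4,2]
Step 9: ref 1 → FAULT (evict 4), frames=[1,2]
Step 10: ref 5 → FAULT (evict 2), frames=[1,5]
Step 11: ref 1 → HIT, frames=[1,5]
Step 12: ref 5 → HIT, frames=[1,5]
Step 13: ref 4 → FAULT (evict 1), frames=[4,5]
Step 14: ref 1 → FAULT (evict 5), frames=[4,1]
Total faults: 8

Answer: 8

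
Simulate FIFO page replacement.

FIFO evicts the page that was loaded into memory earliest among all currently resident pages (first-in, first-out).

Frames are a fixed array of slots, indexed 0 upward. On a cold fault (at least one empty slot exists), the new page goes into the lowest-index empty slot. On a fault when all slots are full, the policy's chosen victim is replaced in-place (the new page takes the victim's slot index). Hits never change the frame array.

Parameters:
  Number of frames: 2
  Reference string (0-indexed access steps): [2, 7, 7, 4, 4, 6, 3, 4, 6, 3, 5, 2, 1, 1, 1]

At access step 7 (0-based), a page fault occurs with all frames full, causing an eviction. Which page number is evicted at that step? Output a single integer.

Step 0: ref 2 -> FAULT, frames=[2,-]
Step 1: ref 7 -> FAULT, frames=[2,7]
Step 2: ref 7 -> HIT, frames=[2,7]
Step 3: ref 4 -> FAULT, evict 2, frames=[4,7]
Step 4: ref 4 -> HIT, frames=[4,7]
Step 5: ref 6 -> FAULT, evict 7, frames=[4,6]
Step 6: ref 3 -> FAULT, evict 4, frames=[3,6]
Step 7: ref 4 -> FAULT, evict 6, frames=[3,4]
At step 7: evicted page 6

Answer: 6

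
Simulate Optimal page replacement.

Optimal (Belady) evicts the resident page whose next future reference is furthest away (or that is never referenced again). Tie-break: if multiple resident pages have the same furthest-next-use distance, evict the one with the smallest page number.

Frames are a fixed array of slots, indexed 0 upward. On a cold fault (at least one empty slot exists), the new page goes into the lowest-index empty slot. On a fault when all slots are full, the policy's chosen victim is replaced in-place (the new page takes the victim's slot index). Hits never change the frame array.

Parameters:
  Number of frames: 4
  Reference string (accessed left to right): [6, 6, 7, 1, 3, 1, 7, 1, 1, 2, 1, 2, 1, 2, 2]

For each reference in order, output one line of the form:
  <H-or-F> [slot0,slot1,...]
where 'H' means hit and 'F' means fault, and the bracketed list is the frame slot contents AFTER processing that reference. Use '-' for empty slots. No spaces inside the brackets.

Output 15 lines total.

F [6,-,-,-]
H [6,-,-,-]
F [6,7,-,-]
F [6,7,1,-]
F [6,7,1,3]
H [6,7,1,3]
H [6,7,1,3]
H [6,7,1,3]
H [6,7,1,3]
F [6,7,1,2]
H [6,7,1,2]
H [6,7,1,2]
H [6,7,1,2]
H [6,7,1,2]
H [6,7,1,2]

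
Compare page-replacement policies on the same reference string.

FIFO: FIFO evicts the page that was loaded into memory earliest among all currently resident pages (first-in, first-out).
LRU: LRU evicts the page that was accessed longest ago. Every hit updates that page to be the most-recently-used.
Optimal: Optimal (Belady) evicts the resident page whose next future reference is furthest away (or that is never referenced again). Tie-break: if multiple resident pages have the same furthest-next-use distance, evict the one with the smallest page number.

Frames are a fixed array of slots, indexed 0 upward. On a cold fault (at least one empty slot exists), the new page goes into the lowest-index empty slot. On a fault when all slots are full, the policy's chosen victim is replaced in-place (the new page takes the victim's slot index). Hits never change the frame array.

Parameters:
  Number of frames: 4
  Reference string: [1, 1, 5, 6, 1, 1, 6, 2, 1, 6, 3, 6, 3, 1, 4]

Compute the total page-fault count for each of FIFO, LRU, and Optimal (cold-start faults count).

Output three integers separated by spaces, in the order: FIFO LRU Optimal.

--- FIFO ---
  step 0: ref 1 -> FAULT, frames=[1,-,-,-] (faults so far: 1)
  step 1: ref 1 -> HIT, frames=[1,-,-,-] (faults so far: 1)
  step 2: ref 5 -> FAULT, frames=[1,5,-,-] (faults so far: 2)
  step 3: ref 6 -> FAULT, frames=[1,5,6,-] (faults so far: 3)
  step 4: ref 1 -> HIT, frames=[1,5,6,-] (faults so far: 3)
  step 5: ref 1 -> HIT, frames=[1,5,6,-] (faults so far: 3)
  step 6: ref 6 -> HIT, frames=[1,5,6,-] (faults so far: 3)
  step 7: ref 2 -> FAULT, frames=[1,5,6,2] (faults so far: 4)
  step 8: ref 1 -> HIT, frames=[1,5,6,2] (faults so far: 4)
  step 9: ref 6 -> HIT, frames=[1,5,6,2] (faults so far: 4)
  step 10: ref 3 -> FAULT, evict 1, frames=[3,5,6,2] (faults so far: 5)
  step 11: ref 6 -> HIT, frames=[3,5,6,2] (faults so far: 5)
  step 12: ref 3 -> HIT, frames=[3,5,6,2] (faults so far: 5)
  step 13: ref 1 -> FAULT, evict 5, frames=[3,1,6,2] (faults so far: 6)
  step 14: ref 4 -> FAULT, evict 6, frames=[3,1,4,2] (faults so far: 7)
  FIFO total faults: 7
--- LRU ---
  step 0: ref 1 -> FAULT, frames=[1,-,-,-] (faults so far: 1)
  step 1: ref 1 -> HIT, frames=[1,-,-,-] (faults so far: 1)
  step 2: ref 5 -> FAULT, frames=[1,5,-,-] (faults so far: 2)
  step 3: ref 6 -> FAULT, frames=[1,5,6,-] (faults so far: 3)
  step 4: ref 1 -> HIT, frames=[1,5,6,-] (faults so far: 3)
  step 5: ref 1 -> HIT, frames=[1,5,6,-] (faults so far: 3)
  step 6: ref 6 -> HIT, frames=[1,5,6,-] (faults so far: 3)
  step 7: ref 2 -> FAULT, frames=[1,5,6,2] (faults so far: 4)
  step 8: ref 1 -> HIT, frames=[1,5,6,2] (faults so far: 4)
  step 9: ref 6 -> HIT, frames=[1,5,6,2] (faults so far: 4)
  step 10: ref 3 -> FAULT, evict 5, frames=[1,3,6,2] (faults so far: 5)
  step 11: ref 6 -> HIT, frames=[1,3,6,2] (faults so far: 5)
  step 12: ref 3 -> HIT, frames=[1,3,6,2] (faults so far: 5)
  step 13: ref 1 -> HIT, frames=[1,3,6,2] (faults so far: 5)
  step 14: ref 4 -> FAULT, evict 2, frames=[1,3,6,4] (faults so far: 6)
  LRU total faults: 6
--- Optimal ---
  step 0: ref 1 -> FAULT, frames=[1,-,-,-] (faults so far: 1)
  step 1: ref 1 -> HIT, frames=[1,-,-,-] (faults so far: 1)
  step 2: ref 5 -> FAULT, frames=[1,5,-,-] (faults so far: 2)
  step 3: ref 6 -> FAULT, frames=[1,5,6,-] (faults so far: 3)
  step 4: ref 1 -> HIT, frames=[1,5,6,-] (faults so far: 3)
  step 5: ref 1 -> HIT, frames=[1,5,6,-] (faults so far: 3)
  step 6: ref 6 -> HIT, frames=[1,5,6,-] (faults so far: 3)
  step 7: ref 2 -> FAULT, frames=[1,5,6,2] (faults so far: 4)
  step 8: ref 1 -> HIT, frames=[1,5,6,2] (faults so far: 4)
  step 9: ref 6 -> HIT, frames=[1,5,6,2] (faults so far: 4)
  step 10: ref 3 -> FAULT, evict 2, frames=[1,5,6,3] (faults so far: 5)
  step 11: ref 6 -> HIT, frames=[1,5,6,3] (faults so far: 5)
  step 12: ref 3 -> HIT, frames=[1,5,6,3] (faults so far: 5)
  step 13: ref 1 -> HIT, frames=[1,5,6,3] (faults so far: 5)
  step 14: ref 4 -> FAULT, evict 1, frames=[4,5,6,3] (faults so far: 6)
  Optimal total faults: 6

Answer: 7 6 6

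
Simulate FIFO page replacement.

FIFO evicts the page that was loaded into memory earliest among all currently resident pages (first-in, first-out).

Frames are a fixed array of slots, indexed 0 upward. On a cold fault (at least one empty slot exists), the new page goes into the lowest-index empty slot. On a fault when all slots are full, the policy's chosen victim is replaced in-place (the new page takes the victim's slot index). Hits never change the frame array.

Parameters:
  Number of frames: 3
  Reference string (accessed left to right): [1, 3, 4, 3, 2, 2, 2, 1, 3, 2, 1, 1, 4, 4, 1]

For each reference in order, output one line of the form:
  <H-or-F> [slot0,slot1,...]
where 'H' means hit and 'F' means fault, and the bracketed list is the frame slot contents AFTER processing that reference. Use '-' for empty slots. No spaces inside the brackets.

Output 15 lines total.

F [1,-,-]
F [1,3,-]
F [1,3,4]
H [1,3,4]
F [2,3,4]
H [2,3,4]
H [2,3,4]
F [2,1,4]
F [2,1,3]
H [2,1,3]
H [2,1,3]
H [2,1,3]
F [4,1,3]
H [4,1,3]
H [4,1,3]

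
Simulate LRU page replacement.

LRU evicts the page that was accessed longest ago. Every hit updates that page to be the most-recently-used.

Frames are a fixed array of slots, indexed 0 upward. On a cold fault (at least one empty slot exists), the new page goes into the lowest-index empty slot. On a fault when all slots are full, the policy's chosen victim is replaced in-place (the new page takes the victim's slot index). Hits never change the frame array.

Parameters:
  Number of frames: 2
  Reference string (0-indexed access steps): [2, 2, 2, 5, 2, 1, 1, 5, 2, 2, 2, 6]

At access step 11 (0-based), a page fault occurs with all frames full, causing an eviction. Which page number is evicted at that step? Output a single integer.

Step 0: ref 2 -> FAULT, frames=[2,-]
Step 1: ref 2 -> HIT, frames=[2,-]
Step 2: ref 2 -> HIT, frames=[2,-]
Step 3: ref 5 -> FAULT, frames=[2,5]
Step 4: ref 2 -> HIT, frames=[2,5]
Step 5: ref 1 -> FAULT, evict 5, frames=[2,1]
Step 6: ref 1 -> HIT, frames=[2,1]
Step 7: ref 5 -> FAULT, evict 2, frames=[5,1]
Step 8: ref 2 -> FAULT, evict 1, frames=[5,2]
Step 9: ref 2 -> HIT, frames=[5,2]
Step 10: ref 2 -> HIT, frames=[5,2]
Step 11: ref 6 -> FAULT, evict 5, frames=[6,2]
At step 11: evicted page 5

Answer: 5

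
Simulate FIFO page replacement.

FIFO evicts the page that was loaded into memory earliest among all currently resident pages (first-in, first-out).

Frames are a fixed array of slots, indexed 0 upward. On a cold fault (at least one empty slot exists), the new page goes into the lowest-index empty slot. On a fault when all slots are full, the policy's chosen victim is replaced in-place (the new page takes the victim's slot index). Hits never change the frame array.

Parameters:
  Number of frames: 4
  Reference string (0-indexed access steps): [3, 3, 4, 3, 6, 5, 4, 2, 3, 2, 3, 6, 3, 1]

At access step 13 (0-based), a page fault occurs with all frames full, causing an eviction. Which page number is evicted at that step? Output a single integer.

Answer: 6

Derivation:
Step 0: ref 3 -> FAULT, frames=[3,-,-,-]
Step 1: ref 3 -> HIT, frames=[3,-,-,-]
Step 2: ref 4 -> FAULT, frames=[3,4,-,-]
Step 3: ref 3 -> HIT, frames=[3,4,-,-]
Step 4: ref 6 -> FAULT, frames=[3,4,6,-]
Step 5: ref 5 -> FAULT, frames=[3,4,6,5]
Step 6: ref 4 -> HIT, frames=[3,4,6,5]
Step 7: ref 2 -> FAULT, evict 3, frames=[2,4,6,5]
Step 8: ref 3 -> FAULT, evict 4, frames=[2,3,6,5]
Step 9: ref 2 -> HIT, frames=[2,3,6,5]
Step 10: ref 3 -> HIT, frames=[2,3,6,5]
Step 11: ref 6 -> HIT, frames=[2,3,6,5]
Step 12: ref 3 -> HIT, frames=[2,3,6,5]
Step 13: ref 1 -> FAULT, evict 6, frames=[2,3,1,5]
At step 13: evicted page 6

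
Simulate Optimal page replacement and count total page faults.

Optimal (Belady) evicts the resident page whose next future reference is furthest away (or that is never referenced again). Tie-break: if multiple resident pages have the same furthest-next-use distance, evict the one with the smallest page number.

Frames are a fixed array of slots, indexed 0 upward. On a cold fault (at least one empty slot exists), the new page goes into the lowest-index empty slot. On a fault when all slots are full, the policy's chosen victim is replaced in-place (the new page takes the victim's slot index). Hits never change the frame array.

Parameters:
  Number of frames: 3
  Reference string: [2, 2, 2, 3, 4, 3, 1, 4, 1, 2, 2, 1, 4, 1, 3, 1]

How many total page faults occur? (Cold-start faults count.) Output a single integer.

Answer: 5

Derivation:
Step 0: ref 2 → FAULT, frames=[2,-,-]
Step 1: ref 2 → HIT, frames=[2,-,-]
Step 2: ref 2 → HIT, frames=[2,-,-]
Step 3: ref 3 → FAULT, frames=[2,3,-]
Step 4: ref 4 → FAULT, frames=[2,3,4]
Step 5: ref 3 → HIT, frames=[2,3,4]
Step 6: ref 1 → FAULT (evict 3), frames=[2,1,4]
Step 7: ref 4 → HIT, frames=[2,1,4]
Step 8: ref 1 → HIT, frames=[2,1,4]
Step 9: ref 2 → HIT, frames=[2,1,4]
Step 10: ref 2 → HIT, frames=[2,1,4]
Step 11: ref 1 → HIT, frames=[2,1,4]
Step 12: ref 4 → HIT, frames=[2,1,4]
Step 13: ref 1 → HIT, frames=[2,1,4]
Step 14: ref 3 → FAULT (evict 2), frames=[3,1,4]
Step 15: ref 1 → HIT, frames=[3,1,4]
Total faults: 5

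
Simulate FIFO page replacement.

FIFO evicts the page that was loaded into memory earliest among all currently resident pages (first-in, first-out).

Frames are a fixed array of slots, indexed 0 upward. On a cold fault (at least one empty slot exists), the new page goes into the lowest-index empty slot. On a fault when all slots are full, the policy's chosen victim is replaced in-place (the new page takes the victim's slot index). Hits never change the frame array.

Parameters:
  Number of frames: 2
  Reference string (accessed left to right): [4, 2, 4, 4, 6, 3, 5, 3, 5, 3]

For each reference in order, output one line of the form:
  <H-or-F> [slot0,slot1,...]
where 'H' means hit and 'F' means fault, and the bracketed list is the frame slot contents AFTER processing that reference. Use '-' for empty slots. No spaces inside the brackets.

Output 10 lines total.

F [4,-]
F [4,2]
H [4,2]
H [4,2]
F [6,2]
F [6,3]
F [5,3]
H [5,3]
H [5,3]
H [5,3]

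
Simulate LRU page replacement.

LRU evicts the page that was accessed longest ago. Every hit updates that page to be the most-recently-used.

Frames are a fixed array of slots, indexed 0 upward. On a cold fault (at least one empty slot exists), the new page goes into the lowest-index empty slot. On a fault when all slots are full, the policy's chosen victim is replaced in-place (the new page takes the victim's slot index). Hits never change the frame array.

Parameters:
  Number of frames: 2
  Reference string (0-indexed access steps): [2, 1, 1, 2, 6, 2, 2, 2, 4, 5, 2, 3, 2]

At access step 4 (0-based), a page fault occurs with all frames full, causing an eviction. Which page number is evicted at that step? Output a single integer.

Answer: 1

Derivation:
Step 0: ref 2 -> FAULT, frames=[2,-]
Step 1: ref 1 -> FAULT, frames=[2,1]
Step 2: ref 1 -> HIT, frames=[2,1]
Step 3: ref 2 -> HIT, frames=[2,1]
Step 4: ref 6 -> FAULT, evict 1, frames=[2,6]
At step 4: evicted page 1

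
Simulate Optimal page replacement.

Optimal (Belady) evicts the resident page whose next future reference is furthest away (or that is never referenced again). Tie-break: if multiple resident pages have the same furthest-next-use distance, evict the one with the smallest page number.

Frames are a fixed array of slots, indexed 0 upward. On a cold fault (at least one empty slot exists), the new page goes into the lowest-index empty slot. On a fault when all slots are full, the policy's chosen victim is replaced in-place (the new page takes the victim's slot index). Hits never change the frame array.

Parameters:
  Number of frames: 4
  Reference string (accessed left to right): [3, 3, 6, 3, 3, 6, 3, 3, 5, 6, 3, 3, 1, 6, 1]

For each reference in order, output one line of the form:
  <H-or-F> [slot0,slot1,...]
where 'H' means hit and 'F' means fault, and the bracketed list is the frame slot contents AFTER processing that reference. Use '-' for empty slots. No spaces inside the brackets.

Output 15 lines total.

F [3,-,-,-]
H [3,-,-,-]
F [3,6,-,-]
H [3,6,-,-]
H [3,6,-,-]
H [3,6,-,-]
H [3,6,-,-]
H [3,6,-,-]
F [3,6,5,-]
H [3,6,5,-]
H [3,6,5,-]
H [3,6,5,-]
F [3,6,5,1]
H [3,6,5,1]
H [3,6,5,1]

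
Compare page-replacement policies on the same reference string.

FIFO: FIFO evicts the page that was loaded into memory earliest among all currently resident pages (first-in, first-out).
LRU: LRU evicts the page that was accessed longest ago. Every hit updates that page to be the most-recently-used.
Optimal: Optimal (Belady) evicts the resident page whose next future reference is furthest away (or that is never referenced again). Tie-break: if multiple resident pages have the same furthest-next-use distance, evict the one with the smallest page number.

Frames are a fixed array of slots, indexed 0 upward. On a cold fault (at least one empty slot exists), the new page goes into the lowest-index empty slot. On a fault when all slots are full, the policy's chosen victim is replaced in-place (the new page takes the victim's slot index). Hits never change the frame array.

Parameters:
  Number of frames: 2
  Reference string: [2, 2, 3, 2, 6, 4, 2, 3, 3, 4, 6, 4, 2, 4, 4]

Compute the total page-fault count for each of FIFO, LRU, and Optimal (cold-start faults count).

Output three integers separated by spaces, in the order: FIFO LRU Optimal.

Answer: 10 9 7

Derivation:
--- FIFO ---
  step 0: ref 2 -> FAULT, frames=[2,-] (faults so far: 1)
  step 1: ref 2 -> HIT, frames=[2,-] (faults so far: 1)
  step 2: ref 3 -> FAULT, frames=[2,3] (faults so far: 2)
  step 3: ref 2 -> HIT, frames=[2,3] (faults so far: 2)
  step 4: ref 6 -> FAULT, evict 2, frames=[6,3] (faults so far: 3)
  step 5: ref 4 -> FAULT, evict 3, frames=[6,4] (faults so far: 4)
  step 6: ref 2 -> FAULT, evict 6, frames=[2,4] (faults so far: 5)
  step 7: ref 3 -> FAULT, evict 4, frames=[2,3] (faults so far: 6)
  step 8: ref 3 -> HIT, frames=[2,3] (faults so far: 6)
  step 9: ref 4 -> FAULT, evict 2, frames=[4,3] (faults so far: 7)
  step 10: ref 6 -> FAULT, evict 3, frames=[4,6] (faults so far: 8)
  step 11: ref 4 -> HIT, frames=[4,6] (faults so far: 8)
  step 12: ref 2 -> FAULT, evict 4, frames=[2,6] (faults so far: 9)
  step 13: ref 4 -> FAULT, evict 6, frames=[2,4] (faults so far: 10)
  step 14: ref 4 -> HIT, frames=[2,4] (faults so far: 10)
  FIFO total faults: 10
--- LRU ---
  step 0: ref 2 -> FAULT, frames=[2,-] (faults so far: 1)
  step 1: ref 2 -> HIT, frames=[2,-] (faults so far: 1)
  step 2: ref 3 -> FAULT, frames=[2,3] (faults so far: 2)
  step 3: ref 2 -> HIT, frames=[2,3] (faults so far: 2)
  step 4: ref 6 -> FAULT, evict 3, frames=[2,6] (faults so far: 3)
  step 5: ref 4 -> FAULT, evict 2, frames=[4,6] (faults so far: 4)
  step 6: ref 2 -> FAULT, evict 6, frames=[4,2] (faults so far: 5)
  step 7: ref 3 -> FAULT, evict 4, frames=[3,2] (faults so far: 6)
  step 8: ref 3 -> HIT, frames=[3,2] (faults so far: 6)
  step 9: ref 4 -> FAULT, evict 2, frames=[3,4] (faults so far: 7)
  step 10: ref 6 -> FAULT, evict 3, frames=[6,4] (faults so far: 8)
  step 11: ref 4 -> HIT, frames=[6,4] (faults so far: 8)
  step 12: ref 2 -> FAULT, evict 6, frames=[2,4] (faults so far: 9)
  step 13: ref 4 -> HIT, frames=[2,4] (faults so far: 9)
  step 14: ref 4 -> HIT, frames=[2,4] (faults so far: 9)
  LRU total faults: 9
--- Optimal ---
  step 0: ref 2 -> FAULT, frames=[2,-] (faults so far: 1)
  step 1: ref 2 -> HIT, frames=[2,-] (faults so far: 1)
  step 2: ref 3 -> FAULT, frames=[2,3] (faults so far: 2)
  step 3: ref 2 -> HIT, frames=[2,3] (faults so far: 2)
  step 4: ref 6 -> FAULT, evict 3, frames=[2,6] (faults so far: 3)
  step 5: ref 4 -> FAULT, evict 6, frames=[2,4] (faults so far: 4)
  step 6: ref 2 -> HIT, frames=[2,4] (faults so far: 4)
  step 7: ref 3 -> FAULT, evict 2, frames=[3,4] (faults so far: 5)
  step 8: ref 3 -> HIT, frames=[3,4] (faults so far: 5)
  step 9: ref 4 -> HIT, frames=[3,4] (faults so far: 5)
  step 10: ref 6 -> FAULT, evict 3, frames=[6,4] (faults so far: 6)
  step 11: ref 4 -> HIT, frames=[6,4] (faults so far: 6)
  step 12: ref 2 -> FAULT, evict 6, frames=[2,4] (faults so far: 7)
  step 13: ref 4 -> HIT, frames=[2,4] (faults so far: 7)
  step 14: ref 4 -> HIT, frames=[2,4] (faults so far: 7)
  Optimal total faults: 7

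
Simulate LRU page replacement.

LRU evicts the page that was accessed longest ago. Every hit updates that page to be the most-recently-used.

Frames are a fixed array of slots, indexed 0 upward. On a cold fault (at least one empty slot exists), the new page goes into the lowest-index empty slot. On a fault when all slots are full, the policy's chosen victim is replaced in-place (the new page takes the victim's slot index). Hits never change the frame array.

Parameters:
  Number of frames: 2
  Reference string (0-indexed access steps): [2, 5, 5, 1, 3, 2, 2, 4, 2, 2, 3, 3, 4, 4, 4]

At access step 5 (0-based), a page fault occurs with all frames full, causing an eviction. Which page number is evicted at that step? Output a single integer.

Step 0: ref 2 -> FAULT, frames=[2,-]
Step 1: ref 5 -> FAULT, frames=[2,5]
Step 2: ref 5 -> HIT, frames=[2,5]
Step 3: ref 1 -> FAULT, evict 2, frames=[1,5]
Step 4: ref 3 -> FAULT, evict 5, frames=[1,3]
Step 5: ref 2 -> FAULT, evict 1, frames=[2,3]
At step 5: evicted page 1

Answer: 1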